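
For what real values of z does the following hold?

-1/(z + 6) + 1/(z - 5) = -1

Multiply both sides by (z + 6)(z - 5):
-(z - 5) + (z + 6) = -(z + 6)(z - 5).
Expand and collect terms: -z² - z + 19 = 0.
By the quadratic formula, z = (1 ± √77) / -2, so z ≈ -4.8875 or z ≈ 3.8875.
Neither value makes a denominator zero (z ≠ -6, z ≠ 5), so both are valid.

z = -4.8875 or z = 3.8875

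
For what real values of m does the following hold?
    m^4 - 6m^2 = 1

m = -2.4824 or m = 2.4824

Let u = m^2. The equation becomes u^2 - 6u - 1 = 0.
By the quadratic formula, u = 3 + sqrt(10) or u = 3 - sqrt(10).
m^2 = 3 + sqrt(10) gives m = +/-sqrt(3 + sqrt(10)) ~= +/-2.4824.
m^2 = 3 - sqrt(10) < 0 has no real solution.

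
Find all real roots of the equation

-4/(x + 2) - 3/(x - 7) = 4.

Multiply both sides by (x + 2)(x - 7):
-4(x - 7) - 3(x + 2) = 4(x + 2)(x - 7).
Expand and collect terms: 4x² - 13x - 78 = 0.
By the quadratic formula, x = (13 ± √1417) / 8, so x ≈ 6.3304 or x ≈ -3.0804.
Neither value makes a denominator zero (x ≠ -2, x ≠ 7), so both are valid.

x = -3.0804 or x = 6.3304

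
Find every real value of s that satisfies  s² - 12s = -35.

s = 5 or s = 7

Bring every term to one side: s² - 12s + 35 = 0.
Factor: (s - 7)(s - 5) = 0.
So s = 7 or s = 5.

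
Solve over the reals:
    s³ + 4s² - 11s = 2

Rearrange: s³ + 4s² - 11s - 2 = 0.
Possible rational roots are divisors of -2. Testing s = 2 gives 0, so (s - 2) is a factor.
Divide: s³ + 4s² - 11s - 2 = (s - 2)(s² + 6s + 1).
Apply the quadratic formula to s² + 6s + 1 = 0: s = (-6 ± √32)/2, i.e. s ≈ -0.1716 or s ≈ -5.8284.

s = -5.8284 or s = -0.1716 or s = 2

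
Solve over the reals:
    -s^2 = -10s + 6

s = 0.6411 or s = 9.3589

Rearrange to standard form: -s^2 + 10s - 6 = 0.
Discriminant: (10)^2 - 4*(-1)*(-6) = 76.
Quadratic formula: s = (-10 +/- sqrt(76)) / (-2).
So s = 5 - sqrt(19) ~= 0.6411 or s = sqrt(19) + 5 ~= 9.3589.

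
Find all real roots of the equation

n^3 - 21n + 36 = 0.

n = -5.2749 or n = 2.2749 or n = 3

Possible rational roots are divisors of 36. Testing n = 3 gives 0, so (n - 3) is a factor.
Divide: n^3 - 21n + 36 = (n - 3)(n^2 + 3n - 12).
Apply the quadratic formula to n^2 + 3n - 12 = 0: n = (-3 +/- sqrt(57))/2, i.e. n ~= 2.2749 or n ~= -5.2749.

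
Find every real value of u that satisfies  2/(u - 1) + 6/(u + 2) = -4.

Multiply both sides by (u - 1)(u + 2):
2(u + 2) + 6(u - 1) = -4(u - 1)(u + 2).
Expand and collect terms: -4u² - 12u + 10 = 0.
By the quadratic formula, u = (12 ± √304) / -8, so u ≈ -3.6794 or u ≈ 0.6794.
Neither value makes a denominator zero (u ≠ 1, u ≠ -2), so both are valid.

u = -3.6794 or u = 0.6794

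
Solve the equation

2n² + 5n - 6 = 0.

Discriminant: (5)² − 4·2·(-6) = 73.
Quadratic formula: n = (-5 ± √73) / 4.
So n = -5/4 + √(73)/4 ≈ 0.886 or n = -√(73)/4 - 5/4 ≈ -3.386.

n = -3.386 or n = 0.886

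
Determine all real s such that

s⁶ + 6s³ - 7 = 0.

Let u = s³. The equation becomes u² + 6u - 7 = 0.
Factor: (u + 7)(u - 1) = 0, so u = -7 or u = 1.
s³ = -7 gives s = -∛(7) ≈ -1.9129.
s³ = 1 gives s = 1.

s = -1.9129 or s = 1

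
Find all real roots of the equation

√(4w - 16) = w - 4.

Square both sides: 4w - 16 = (w - 4)².
Expand and rearrange: w² - 12w + 32 = 0.
Solving gives w = 8 or w = 4.
Check each candidate in the original equation:
  w = 8: √(16) = 4, while w - 4 = 4 — valid.
  w = 4: √(0) = 0, while w - 4 = 0 — valid.

w = 4 or w = 8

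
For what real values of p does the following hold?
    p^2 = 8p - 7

p = 1 or p = 7

Bring every term to one side: p^2 - 8p + 7 = 0.
Factor: (p - 1)(p - 7) = 0.
So p = 1 or p = 7.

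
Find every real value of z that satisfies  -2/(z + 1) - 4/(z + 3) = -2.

Multiply both sides by (z + 1)(z + 3):
-2(z + 3) - 4(z + 1) = -2(z + 1)(z + 3).
Expand and collect terms: -2z^2 - 2z + 4 = 0.
Factor or apply the quadratic formula: z = -2 or z = 1.
Neither value makes a denominator zero (z != -1, z != -3), so both are valid.

z = -2 or z = 1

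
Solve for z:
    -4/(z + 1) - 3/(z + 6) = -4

Multiply both sides by (z + 1)(z + 6):
-4(z + 6) - 3(z + 1) = -4(z + 1)(z + 6).
Expand and collect terms: -4z² - 21z + 3 = 0.
By the quadratic formula, z = (21 ± √489) / -8, so z ≈ -5.3892 or z ≈ 0.1392.
Neither value makes a denominator zero (z ≠ -1, z ≠ -6), so both are valid.

z = -5.3892 or z = 0.1392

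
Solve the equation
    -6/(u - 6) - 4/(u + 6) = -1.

u = -3.544 or u = 13.544

Multiply both sides by (u - 6)(u + 6):
-6(u + 6) - 4(u - 6) = -(u - 6)(u + 6).
Expand and collect terms: -u² + 10u + 48 = 0.
By the quadratic formula, u = (-10 ± √292) / -2, so u ≈ -3.544 or u ≈ 13.544.
Neither value makes a denominator zero (u ≠ 6, u ≠ -6), so both are valid.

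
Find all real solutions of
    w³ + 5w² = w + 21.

w = -3.8284 or w = -3 or w = 1.8284

Rearrange: w³ + 5w² - w - 21 = 0.
Possible rational roots are divisors of -21. Testing w = -3 gives 0, so (w + 3) is a factor.
Divide: w³ + 5w² - w - 21 = (w + 3)(w² + 2w - 7).
Apply the quadratic formula to w² + 2w - 7 = 0: w = (-2 ± √32)/2, i.e. w ≈ 1.8284 or w ≈ -3.8284.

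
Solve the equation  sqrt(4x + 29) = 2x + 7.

x = -1

Square both sides: 4x + 29 = (2x + 7)^2.
Expand and rearrange: 4x^2 + 24x + 20 = 0.
Solving gives x = -1 or x = -5.
Check each candidate in the original equation:
  x = -1: sqrt(25) = 5, while 2x + 7 = 5 — valid.
  x = -5: sqrt(9) = 3, while 2x + 7 = -3 — extraneous.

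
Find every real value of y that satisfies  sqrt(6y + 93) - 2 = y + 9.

Isolate the radical: sqrt(6y + 93) = y + 11.
Square both sides: 6y + 93 = (y + 11)^2.
Expand and rearrange: y^2 + 16y + 28 = 0.
Solving gives y = -2 or y = -14.
Check each candidate in the original equation:
  y = -2: sqrt(81) = 9, while y + 11 = 9 — valid.
  y = -14: sqrt(9) = 3, while y + 11 = -3 — extraneous.

y = -2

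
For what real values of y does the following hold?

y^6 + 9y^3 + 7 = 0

y = -2.0116 or y = -0.9509

Let u = y^3. The equation becomes u^2 + 9u + 7 = 0.
By the quadratic formula, u = -9/2 + sqrt(53)/2 or u = -9/2 - sqrt(53)/2.
y^3 = -9/2 + sqrt(53)/2 gives y = -(9/2 - sqrt(53)/2)^(1/3) ~= -0.9509.
y^3 = -9/2 - sqrt(53)/2 gives y = -(sqrt(53)/2 + 9/2)^(1/3) ~= -2.0116.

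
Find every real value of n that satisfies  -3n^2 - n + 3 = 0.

n = -1.1805 or n = 0.8471

Discriminant: (-1)^2 - 4*(-3)*3 = 37.
Quadratic formula: n = (1 +/- sqrt(37)) / (-6).
So n = -sqrt(37)/6 - 1/6 ~= -1.1805 or n = -1/6 + sqrt(37)/6 ~= 0.8471.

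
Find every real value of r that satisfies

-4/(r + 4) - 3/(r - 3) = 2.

Multiply both sides by (r + 4)(r - 3):
-4(r - 3) - 3(r + 4) = 2(r + 4)(r - 3).
Expand and collect terms: 2r² + 9r - 24 = 0.
By the quadratic formula, r = (-9 ± √273) / 4, so r ≈ 1.8807 or r ≈ -6.3807.
Neither value makes a denominator zero (r ≠ -4, r ≠ 3), so both are valid.

r = -6.3807 or r = 1.8807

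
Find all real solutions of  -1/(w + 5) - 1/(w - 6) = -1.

w = -4.0902 or w = 7.0902

Multiply both sides by (w + 5)(w - 6):
-(w - 6) - (w + 5) = -(w + 5)(w - 6).
Expand and collect terms: -w^2 + 3w + 29 = 0.
By the quadratic formula, w = (-3 +/- sqrt(125)) / -2, so w ~= -4.0902 or w ~= 7.0902.
Neither value makes a denominator zero (w != -5, w != 6), so both are valid.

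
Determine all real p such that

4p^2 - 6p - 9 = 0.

Discriminant: (-6)^2 - 4*4*(-9) = 180.
Quadratic formula: p = (6 +/- sqrt(180)) / 8.
So p = 3/4 + 3*sqrt(5)/4 ~= 2.4271 or p = 3/4 - 3*sqrt(5)/4 ~= -0.9271.

p = -0.9271 or p = 2.4271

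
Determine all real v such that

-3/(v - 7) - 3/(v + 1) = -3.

Multiply both sides by (v - 7)(v + 1):
-3(v + 1) - 3(v - 7) = -3(v - 7)(v + 1).
Expand and collect terms: -3v² + 24v + 3 = 0.
By the quadratic formula, v = (-24 ± √612) / -6, so v ≈ -0.1231 or v ≈ 8.1231.
Neither value makes a denominator zero (v ≠ 7, v ≠ -1), so both are valid.

v = -0.1231 or v = 8.1231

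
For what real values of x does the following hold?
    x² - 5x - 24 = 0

x = -3 or x = 8

Factor: (x + 3)(x - 8) = 0.
So x = -3 or x = 8.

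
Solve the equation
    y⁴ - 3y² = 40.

y = -2.8284 or y = 2.8284

Let u = y². The equation becomes u² - 3u - 40 = 0.
Factor: (u - 8)(u + 5) = 0, so u = 8 or u = -5.
y² = 8 gives y = ±2·√(2) ≈ ±2.8284.
y² = -5 < 0 has no real solution.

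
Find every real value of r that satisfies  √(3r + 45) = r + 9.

r = -3

Square both sides: 3r + 45 = (r + 9)².
Expand and rearrange: r² + 15r + 36 = 0.
Solving gives r = -3 or r = -12.
Check each candidate in the original equation:
  r = -3: √(36) = 6, while r + 9 = 6 — valid.
  r = -12: √(9) = 3, while r + 9 = -3 — extraneous.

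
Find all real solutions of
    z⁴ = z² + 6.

z = -1.7321 or z = 1.7321

Let u = z². The equation becomes u² - u - 6 = 0.
Factor: (u + 2)(u - 3) = 0, so u = -2 or u = 3.
z² = -2 < 0 has no real solution.
z² = 3 gives z = ±√(3) ≈ ±1.7321.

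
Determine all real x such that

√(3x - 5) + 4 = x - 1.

x = 10

Isolate the radical: √(3x - 5) = x - 5.
Square both sides: 3x - 5 = (x - 5)².
Expand and rearrange: x² - 13x + 30 = 0.
Solving gives x = 10 or x = 3.
Check each candidate in the original equation:
  x = 10: √(25) = 5, while x - 5 = 5 — valid.
  x = 3: √(4) = 2, while x - 5 = -2 — extraneous.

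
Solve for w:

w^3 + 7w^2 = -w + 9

Rearrange: w^3 + 7w^2 + w - 9 = 0.
Possible rational roots are divisors of -9. Testing w = 1 gives 0, so (w - 1) is a factor.
Divide: w^3 + 7w^2 + w - 9 = (w - 1)(w^2 + 8w + 9).
Apply the quadratic formula to w^2 + 8w + 9 = 0: w = (-8 +/- sqrt(28))/2, i.e. w ~= -1.3542 or w ~= -6.6458.

w = -6.6458 or w = -1.3542 or w = 1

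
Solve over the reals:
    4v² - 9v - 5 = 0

v = -0.4611 or v = 2.7111

Discriminant: (-9)² − 4·4·(-5) = 161.
Quadratic formula: v = (9 ± √161) / 8.
So v = 9/8 + √(161)/8 ≈ 2.7111 or v = 9/8 - √(161)/8 ≈ -0.4611.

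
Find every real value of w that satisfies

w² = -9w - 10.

w = -7.7016 or w = -1.2984

Rearrange to standard form: w² + 9w + 10 = 0.
Discriminant: (9)² − 4·1·10 = 41.
Quadratic formula: w = (-9 ± √41) / 2.
So w = -9/2 + √(41)/2 ≈ -1.2984 or w = -9/2 - √(41)/2 ≈ -7.7016.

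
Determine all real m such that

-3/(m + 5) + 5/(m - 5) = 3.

m = -5.867 or m = 6.5337

Multiply both sides by (m + 5)(m - 5):
-3(m - 5) + 5(m + 5) = 3(m + 5)(m - 5).
Expand and collect terms: 3m² - 2m - 115 = 0.
By the quadratic formula, m = (2 ± √1384) / 6, so m ≈ 6.5337 or m ≈ -5.867.
Neither value makes a denominator zero (m ≠ -5, m ≠ 5), so both are valid.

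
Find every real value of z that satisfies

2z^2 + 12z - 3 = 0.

Discriminant: (12)^2 - 4*2*(-3) = 168.
Quadratic formula: z = (-12 +/- sqrt(168)) / 4.
So z = -3 + sqrt(42)/2 ~= 0.2404 or z = -sqrt(42)/2 - 3 ~= -6.2404.

z = -6.2404 or z = 0.2404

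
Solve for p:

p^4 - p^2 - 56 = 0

Let u = p^2. The equation becomes u^2 - u - 56 = 0.
Factor: (u - 8)(u + 7) = 0, so u = 8 or u = -7.
p^2 = 8 gives p = +/-2*sqrt(2) ~= +/-2.8284.
p^2 = -7 < 0 has no real solution.

p = -2.8284 or p = 2.8284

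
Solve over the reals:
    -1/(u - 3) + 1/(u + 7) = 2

u = -6.4721 or u = 2.4721

Multiply both sides by (u - 3)(u + 7):
-(u + 7) + (u - 3) = 2(u - 3)(u + 7).
Expand and collect terms: 2u^2 + 8u - 32 = 0.
By the quadratic formula, u = (-8 +/- sqrt(320)) / 4, so u ~= 2.4721 or u ~= -6.4721.
Neither value makes a denominator zero (u != 3, u != -7), so both are valid.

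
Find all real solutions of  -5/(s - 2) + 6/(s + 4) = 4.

s = -1.75 or s = 0

Multiply both sides by (s - 2)(s + 4):
-5(s + 4) + 6(s - 2) = 4(s - 2)(s + 4).
Expand and collect terms: 4s^2 + 7s = 0.
Factor or apply the quadratic formula: s = 0 or s = -1.75.
Neither value makes a denominator zero (s != 2, s != -4), so both are valid.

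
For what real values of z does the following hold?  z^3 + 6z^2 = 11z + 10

z = -7.3166 or z = -0.6834 or z = 2

Rearrange: z^3 + 6z^2 - 11z - 10 = 0.
Possible rational roots are divisors of -10. Testing z = 2 gives 0, so (z - 2) is a factor.
Divide: z^3 + 6z^2 - 11z - 10 = (z - 2)(z^2 + 8z + 5).
Apply the quadratic formula to z^2 + 8z + 5 = 0: z = (-8 +/- sqrt(44))/2, i.e. z ~= -0.6834 or z ~= -7.3166.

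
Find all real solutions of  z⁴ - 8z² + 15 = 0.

z = -2.2361 or z = -1.7321 or z = 1.7321 or z = 2.2361

Let u = z². The equation becomes u² - 8u + 15 = 0.
Factor: (u - 5)(u - 3) = 0, so u = 5 or u = 3.
z² = 5 gives z = ±√(5) ≈ ±2.2361.
z² = 3 gives z = ±√(3) ≈ ±1.7321.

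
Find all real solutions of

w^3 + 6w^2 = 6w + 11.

Rearrange: w^3 + 6w^2 - 6w - 11 = 0.
Possible rational roots are divisors of -11. Testing w = -1 gives 0, so (w + 1) is a factor.
Divide: w^3 + 6w^2 - 6w - 11 = (w + 1)(w^2 + 5w - 11).
Apply the quadratic formula to w^2 + 5w - 11 = 0: w = (-5 +/- sqrt(69))/2, i.e. w ~= 1.6533 or w ~= -6.6533.

w = -6.6533 or w = -1 or w = 1.6533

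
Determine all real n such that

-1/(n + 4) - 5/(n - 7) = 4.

Multiply both sides by (n + 4)(n - 7):
-(n - 7) - 5(n + 4) = 4(n + 4)(n - 7).
Expand and collect terms: 4n^2 - 6n - 99 = 0.
By the quadratic formula, n = (6 +/- sqrt(1620)) / 8, so n ~= 5.7812 or n ~= -4.2812.
Neither value makes a denominator zero (n != -4, n != 7), so both are valid.

n = -4.2812 or n = 5.7812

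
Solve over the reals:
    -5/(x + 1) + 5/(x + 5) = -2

x = -6.7417 or x = 0.7417

Multiply both sides by (x + 1)(x + 5):
-5(x + 5) + 5(x + 1) = -2(x + 1)(x + 5).
Expand and collect terms: -2x² - 12x + 10 = 0.
By the quadratic formula, x = (12 ± √224) / -4, so x ≈ -6.7417 or x ≈ 0.7417.
Neither value makes a denominator zero (x ≠ -1, x ≠ -5), so both are valid.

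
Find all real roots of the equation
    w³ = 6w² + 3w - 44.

w = -2.4641 or w = 4 or w = 4.4641

Rearrange: w³ - 6w² - 3w + 44 = 0.
Possible rational roots are divisors of 44. Testing w = 4 gives 0, so (w - 4) is a factor.
Divide: w³ - 6w² - 3w + 44 = (w - 4)(w² - 2w - 11).
Apply the quadratic formula to w² - 2w - 11 = 0: w = (2 ± √48)/2, i.e. w ≈ 4.4641 or w ≈ -2.4641.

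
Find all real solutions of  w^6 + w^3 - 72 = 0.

Let u = w^3. The equation becomes u^2 + u - 72 = 0.
Factor: (u + 9)(u - 8) = 0, so u = -9 or u = 8.
w^3 = -9 gives w = -(9)^(1/3) ~= -2.0801.
w^3 = 8 gives w = 2.

w = -2.0801 or w = 2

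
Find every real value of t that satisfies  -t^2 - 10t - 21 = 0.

t = -7 or t = -3

Factor: -1(t + 7)(t + 3) = 0.
So t = -7 or t = -3.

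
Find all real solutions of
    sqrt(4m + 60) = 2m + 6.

m = 1

Square both sides: 4m + 60 = (2m + 6)^2.
Expand and rearrange: 4m^2 + 20m - 24 = 0.
Solving gives m = 1 or m = -6.
Check each candidate in the original equation:
  m = 1: sqrt(64) = 8, while 2m + 6 = 8 — valid.
  m = -6: sqrt(36) = 6, while 2m + 6 = -6 — extraneous.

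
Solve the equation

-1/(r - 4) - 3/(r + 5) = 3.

Multiply both sides by (r - 4)(r + 5):
-(r + 5) - 3(r - 4) = 3(r - 4)(r + 5).
Expand and collect terms: 3r^2 + 7r - 67 = 0.
By the quadratic formula, r = (-7 +/- sqrt(853)) / 6, so r ~= 3.701 or r ~= -6.0344.
Neither value makes a denominator zero (r != 4, r != -5), so both are valid.

r = -6.0344 or r = 3.701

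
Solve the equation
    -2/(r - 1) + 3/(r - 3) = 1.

r = 0 or r = 5

Multiply both sides by (r - 1)(r - 3):
-2(r - 3) + 3(r - 1) = (r - 1)(r - 3).
Expand and collect terms: r^2 - 5r = 0.
Factor or apply the quadratic formula: r = 5 or r = 0.
Neither value makes a denominator zero (r != 1, r != 3), so both are valid.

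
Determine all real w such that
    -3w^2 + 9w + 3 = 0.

w = -0.3028 or w = 3.3028

Discriminant: (9)^2 - 4*(-3)*3 = 117.
Quadratic formula: w = (-9 +/- sqrt(117)) / (-6).
So w = 3/2 - sqrt(13)/2 ~= -0.3028 or w = 3/2 + sqrt(13)/2 ~= 3.3028.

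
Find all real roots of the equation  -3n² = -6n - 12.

n = -1.2361 or n = 3.2361

Rearrange to standard form: -3n² + 6n + 12 = 0.
Discriminant: (6)² − 4·(-3)·12 = 180.
Quadratic formula: n = (-6 ± √180) / (-6).
So n = 1 - √(5) ≈ -1.2361 or n = 1 + √(5) ≈ 3.2361.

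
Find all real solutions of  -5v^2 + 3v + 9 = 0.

Discriminant: (3)^2 - 4*(-5)*9 = 189.
Quadratic formula: v = (-3 +/- sqrt(189)) / (-10).
So v = 3/10 - 3*sqrt(21)/10 ~= -1.0748 or v = 3/10 + 3*sqrt(21)/10 ~= 1.6748.

v = -1.0748 or v = 1.6748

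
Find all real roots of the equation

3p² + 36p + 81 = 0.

p = -9 or p = -3

Factor: 3(p + 3)(p + 9) = 0.
So p = -3 or p = -9.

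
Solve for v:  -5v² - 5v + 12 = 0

Discriminant: (-5)² − 4·(-5)·12 = 265.
Quadratic formula: v = (5 ± √265) / (-10).
So v = -√(265)/10 - 1/2 ≈ -2.1279 or v = -1/2 + √(265)/10 ≈ 1.1279.

v = -2.1279 or v = 1.1279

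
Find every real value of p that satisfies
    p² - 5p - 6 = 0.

p = -1 or p = 6

Factor: (p + 1)(p - 6) = 0.
So p = -1 or p = 6.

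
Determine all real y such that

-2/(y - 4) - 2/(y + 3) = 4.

y = -3.5355 or y = 3.5355

Multiply both sides by (y - 4)(y + 3):
-2(y + 3) - 2(y - 4) = 4(y - 4)(y + 3).
Expand and collect terms: 4y² - 50 = 0.
By the quadratic formula, y = (0 ± √800) / 8, so y ≈ 3.5355 or y ≈ -3.5355.
Neither value makes a denominator zero (y ≠ 4, y ≠ -3), so both are valid.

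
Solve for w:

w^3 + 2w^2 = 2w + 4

Rearrange: w^3 + 2w^2 - 2w - 4 = 0.
Possible rational roots are divisors of -4. Testing w = -2 gives 0, so (w + 2) is a factor.
Divide: w^3 + 2w^2 - 2w - 4 = (w + 2)(w^2 - 2).
Apply the quadratic formula to w^2 - 2 = 0: w = (0 +/- sqrt(8))/2, i.e. w ~= 1.4142 or w ~= -1.4142.

w = -2 or w = -1.4142 or w = 1.4142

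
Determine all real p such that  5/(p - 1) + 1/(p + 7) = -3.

p = -7.4157 or p = -0.5843

Multiply both sides by (p - 1)(p + 7):
5(p + 7) + (p - 1) = -3(p - 1)(p + 7).
Expand and collect terms: -3p² - 24p - 13 = 0.
By the quadratic formula, p = (24 ± √420) / -6, so p ≈ -7.4157 or p ≈ -0.5843.
Neither value makes a denominator zero (p ≠ 1, p ≠ -7), so both are valid.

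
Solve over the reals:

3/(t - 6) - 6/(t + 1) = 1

t = -5.7823 or t = 7.7823

Multiply both sides by (t - 6)(t + 1):
3(t + 1) - 6(t - 6) = (t - 6)(t + 1).
Expand and collect terms: t^2 - 2t - 45 = 0.
By the quadratic formula, t = (2 +/- sqrt(184)) / 2, so t ~= 7.7823 or t ~= -5.7823.
Neither value makes a denominator zero (t != 6, t != -1), so both are valid.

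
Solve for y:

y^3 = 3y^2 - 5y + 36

y = 4

Rearrange: y^3 - 3y^2 + 5y - 36 = 0.
Possible rational roots are divisors of -36. Testing y = 4 gives 0, so (y - 4) is a factor.
Divide: y^3 - 3y^2 + 5y - 36 = (y - 4)(y^2 + y + 9).
The quadratic y^2 + y + 9 has discriminant -35 < 0, so no further real roots.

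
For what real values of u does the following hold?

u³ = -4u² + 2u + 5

u = -4.1926 or u = -1 or u = 1.1926

Rearrange: u³ + 4u² - 2u - 5 = 0.
Possible rational roots are divisors of -5. Testing u = -1 gives 0, so (u + 1) is a factor.
Divide: u³ + 4u² - 2u - 5 = (u + 1)(u² + 3u - 5).
Apply the quadratic formula to u² + 3u - 5 = 0: u = (-3 ± √29)/2, i.e. u ≈ 1.1926 or u ≈ -4.1926.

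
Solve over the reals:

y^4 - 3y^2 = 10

Let u = y^2. The equation becomes u^2 - 3u - 10 = 0.
Factor: (u - 5)(u + 2) = 0, so u = 5 or u = -2.
y^2 = 5 gives y = +/-sqrt(5) ~= +/-2.2361.
y^2 = -2 < 0 has no real solution.

y = -2.2361 or y = 2.2361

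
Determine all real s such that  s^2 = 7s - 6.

s = 1 or s = 6

Bring every term to one side: s^2 - 7s + 6 = 0.
Factor: (s - 1)(s - 6) = 0.
So s = 1 or s = 6.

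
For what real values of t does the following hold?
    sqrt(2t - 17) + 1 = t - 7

Isolate the radical: sqrt(2t - 17) = t - 8.
Square both sides: 2t - 17 = (t - 8)^2.
Expand and rearrange: t^2 - 18t + 81 = 0.
This gives the repeated root t = 9.
Check in the original equation:
  t = 9: sqrt(1) = 1, while t - 8 = 1 — valid.

t = 9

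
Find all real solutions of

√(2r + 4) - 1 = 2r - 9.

Isolate the radical: √(2r + 4) = 2r - 8.
Square both sides: 2r + 4 = (2r - 8)².
Expand and rearrange: 4r² - 34r + 60 = 0.
Solving gives r = 6 or r = 2.5.
Check each candidate in the original equation:
  r = 6: √(16) = 4, while 2r - 8 = 4 — valid.
  r = 2.5: √(9) = 3, while 2r - 8 = -3 — extraneous.

r = 6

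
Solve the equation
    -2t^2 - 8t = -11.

t = -5.0822 or t = 1.0822

Rearrange to standard form: -2t^2 - 8t + 11 = 0.
Discriminant: (-8)^2 - 4*(-2)*11 = 152.
Quadratic formula: t = (8 +/- sqrt(152)) / (-4).
So t = -sqrt(38)/2 - 2 ~= -5.0822 or t = -2 + sqrt(38)/2 ~= 1.0822.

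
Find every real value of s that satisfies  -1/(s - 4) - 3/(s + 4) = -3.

s = -3.0452 or s = 4.3785

Multiply both sides by (s - 4)(s + 4):
-(s + 4) - 3(s - 4) = -3(s - 4)(s + 4).
Expand and collect terms: -3s² + 4s + 40 = 0.
By the quadratic formula, s = (-4 ± √496) / -6, so s ≈ -3.0452 or s ≈ 4.3785.
Neither value makes a denominator zero (s ≠ 4, s ≠ -4), so both are valid.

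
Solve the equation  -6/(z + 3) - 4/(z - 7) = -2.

Multiply both sides by (z + 3)(z - 7):
-6(z - 7) - 4(z + 3) = -2(z + 3)(z - 7).
Expand and collect terms: -2z² + 18z + 12 = 0.
By the quadratic formula, z = (-18 ± √420) / -4, so z ≈ -0.6235 or z ≈ 9.6235.
Neither value makes a denominator zero (z ≠ -3, z ≠ 7), so both are valid.

z = -0.6235 or z = 9.6235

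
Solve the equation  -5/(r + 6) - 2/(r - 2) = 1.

r = -11.8443 or r = 0.8443

Multiply both sides by (r + 6)(r - 2):
-5(r - 2) - 2(r + 6) = (r + 6)(r - 2).
Expand and collect terms: r² + 11r - 10 = 0.
By the quadratic formula, r = (-11 ± √161) / 2, so r ≈ 0.8443 or r ≈ -11.8443.
Neither value makes a denominator zero (r ≠ -6, r ≠ 2), so both are valid.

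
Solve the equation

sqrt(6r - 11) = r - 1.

r = 2 or r = 6

Square both sides: 6r - 11 = (r - 1)^2.
Expand and rearrange: r^2 - 8r + 12 = 0.
Solving gives r = 6 or r = 2.
Check each candidate in the original equation:
  r = 6: sqrt(25) = 5, while r - 1 = 5 — valid.
  r = 2: sqrt(1) = 1, while r - 1 = 1 — valid.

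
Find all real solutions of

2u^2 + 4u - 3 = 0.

Discriminant: (4)^2 - 4*2*(-3) = 40.
Quadratic formula: u = (-4 +/- sqrt(40)) / 4.
So u = -1 + sqrt(10)/2 ~= 0.5811 or u = -sqrt(10)/2 - 1 ~= -2.5811.

u = -2.5811 or u = 0.5811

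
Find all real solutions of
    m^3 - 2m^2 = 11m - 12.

Rearrange: m^3 - 2m^2 - 11m + 12 = 0.
Possible rational roots are divisors of 12. Testing m = 4 gives 0, so (m - 4) is a factor.
Divide: m^3 - 2m^2 - 11m + 12 = (m - 4)(m^2 + 2m - 3).
Factor the quadratic: m = 1 or m = -3.

m = -3 or m = 1 or m = 4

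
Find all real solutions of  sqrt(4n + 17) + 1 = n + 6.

Isolate the radical: sqrt(4n + 17) = n + 5.
Square both sides: 4n + 17 = (n + 5)^2.
Expand and rearrange: n^2 + 6n + 8 = 0.
Solving gives n = -2 or n = -4.
Check each candidate in the original equation:
  n = -2: sqrt(9) = 3, while n + 5 = 3 — valid.
  n = -4: sqrt(1) = 1, while n + 5 = 1 — valid.

n = -4 or n = -2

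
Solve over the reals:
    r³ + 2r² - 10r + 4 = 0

r = -4.4495 or r = 0.4495 or r = 2

Possible rational roots are divisors of 4. Testing r = 2 gives 0, so (r - 2) is a factor.
Divide: r³ + 2r² - 10r + 4 = (r - 2)(r² + 4r - 2).
Apply the quadratic formula to r² + 4r - 2 = 0: r = (-4 ± √24)/2, i.e. r ≈ 0.4495 or r ≈ -4.4495.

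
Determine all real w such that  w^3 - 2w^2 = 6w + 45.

w = 5

Rearrange: w^3 - 2w^2 - 6w - 45 = 0.
Possible rational roots are divisors of -45. Testing w = 5 gives 0, so (w - 5) is a factor.
Divide: w^3 - 2w^2 - 6w - 45 = (w - 5)(w^2 + 3w + 9).
The quadratic w^2 + 3w + 9 has discriminant -27 < 0, so no further real roots.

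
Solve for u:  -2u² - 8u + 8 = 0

u = -4.8284 or u = 0.8284

Discriminant: (-8)² − 4·(-2)·8 = 128.
Quadratic formula: u = (8 ± √128) / (-4).
So u = -2·√(2) - 2 ≈ -4.8284 or u = -2 + 2·√(2) ≈ 0.8284.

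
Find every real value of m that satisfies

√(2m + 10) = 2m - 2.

Square both sides: 2m + 10 = (2m - 2)².
Expand and rearrange: 4m² - 10m - 6 = 0.
Solving gives m = 3 or m = -0.5.
Check each candidate in the original equation:
  m = 3: √(16) = 4, while 2m - 2 = 4 — valid.
  m = -0.5: √(9) = 3, while 2m - 2 = -3 — extraneous.

m = 3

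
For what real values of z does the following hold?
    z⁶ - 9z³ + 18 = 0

Let u = z³. The equation becomes u² - 9u + 18 = 0.
Factor: (u - 6)(u - 3) = 0, so u = 6 or u = 3.
z³ = 6 gives z = ∛(6) ≈ 1.8171.
z³ = 3 gives z = ∛(3) ≈ 1.4422.

z = 1.4422 or z = 1.8171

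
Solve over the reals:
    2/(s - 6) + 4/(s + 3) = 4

Multiply both sides by (s - 6)(s + 3):
2(s + 3) + 4(s - 6) = 4(s - 6)(s + 3).
Expand and collect terms: 4s² - 18s - 54 = 0.
By the quadratic formula, s = (18 ± √1188) / 8, so s ≈ 6.5584 or s ≈ -2.0584.
Neither value makes a denominator zero (s ≠ 6, s ≠ -3), so both are valid.

s = -2.0584 or s = 6.5584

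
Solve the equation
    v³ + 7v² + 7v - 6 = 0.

Possible rational roots are divisors of -6. Testing v = -2 gives 0, so (v + 2) is a factor.
Divide: v³ + 7v² + 7v - 6 = (v + 2)(v² + 5v - 3).
Apply the quadratic formula to v² + 5v - 3 = 0: v = (-5 ± √37)/2, i.e. v ≈ 0.5414 or v ≈ -5.5414.

v = -5.5414 or v = -2 or v = 0.5414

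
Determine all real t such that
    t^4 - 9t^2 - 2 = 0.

t = -3.0359 or t = 3.0359

Let u = t^2. The equation becomes u^2 - 9u - 2 = 0.
By the quadratic formula, u = 9/2 + sqrt(89)/2 or u = 9/2 - sqrt(89)/2.
t^2 = 9/2 + sqrt(89)/2 gives t = +/-sqrt(9/2 + sqrt(89)/2) ~= +/-3.0359.
t^2 = 9/2 - sqrt(89)/2 < 0 has no real solution.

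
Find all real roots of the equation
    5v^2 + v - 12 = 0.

Discriminant: (1)^2 - 4*5*(-12) = 241.
Quadratic formula: v = (-1 +/- sqrt(241)) / 10.
So v = -1/10 + sqrt(241)/10 ~= 1.4524 or v = -sqrt(241)/10 - 1/10 ~= -1.6524.

v = -1.6524 or v = 1.4524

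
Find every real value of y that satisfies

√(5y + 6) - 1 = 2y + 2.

Isolate the radical: √(5y + 6) = 2y + 3.
Square both sides: 5y + 6 = (2y + 3)².
Expand and rearrange: 4y² + 7y + 3 = 0.
Solving gives y = -0.75 or y = -1.
Check each candidate in the original equation:
  y = -0.75: √(2.25) = 1.5, while 2y + 3 = 1.5 — valid.
  y = -1: √(1) = 1, while 2y + 3 = 1 — valid.

y = -1 or y = -0.75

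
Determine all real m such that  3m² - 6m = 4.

m = -0.5275 or m = 2.5275

Rearrange to standard form: 3m² - 6m - 4 = 0.
Discriminant: (-6)² − 4·3·(-4) = 84.
Quadratic formula: m = (6 ± √84) / 6.
So m = 1 + √(21)/3 ≈ 2.5275 or m = 1 - √(21)/3 ≈ -0.5275.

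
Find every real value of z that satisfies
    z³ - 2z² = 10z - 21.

Rearrange: z³ - 2z² - 10z + 21 = 0.
Possible rational roots are divisors of 21. Testing z = 3 gives 0, so (z - 3) is a factor.
Divide: z³ - 2z² - 10z + 21 = (z - 3)(z² + z - 7).
Apply the quadratic formula to z² + z - 7 = 0: z = (-1 ± √29)/2, i.e. z ≈ 2.1926 or z ≈ -3.1926.

z = -3.1926 or z = 2.1926 or z = 3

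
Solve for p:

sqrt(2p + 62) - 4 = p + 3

p = 1

Isolate the radical: sqrt(2p + 62) = p + 7.
Square both sides: 2p + 62 = (p + 7)^2.
Expand and rearrange: p^2 + 12p - 13 = 0.
Solving gives p = 1 or p = -13.
Check each candidate in the original equation:
  p = 1: sqrt(64) = 8, while p + 7 = 8 — valid.
  p = -13: sqrt(36) = 6, while p + 7 = -6 — extraneous.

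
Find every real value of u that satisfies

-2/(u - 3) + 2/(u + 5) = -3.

Multiply both sides by (u - 3)(u + 5):
-2(u + 5) + 2(u - 3) = -3(u - 3)(u + 5).
Expand and collect terms: -3u² - 6u + 61 = 0.
By the quadratic formula, u = (6 ± √768) / -6, so u ≈ -5.6188 or u ≈ 3.6188.
Neither value makes a denominator zero (u ≠ 3, u ≠ -5), so both are valid.

u = -5.6188 or u = 3.6188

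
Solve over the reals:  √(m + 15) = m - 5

m = 10

Square both sides: m + 15 = (m - 5)².
Expand and rearrange: m² - 11m + 10 = 0.
Solving gives m = 10 or m = 1.
Check each candidate in the original equation:
  m = 10: √(25) = 5, while m - 5 = 5 — valid.
  m = 1: √(16) = 4, while m - 5 = -4 — extraneous.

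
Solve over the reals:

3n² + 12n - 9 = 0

n = -4.6458 or n = 0.6458

Discriminant: (12)² − 4·3·(-9) = 252.
Quadratic formula: n = (-12 ± √252) / 6.
So n = -2 + √(7) ≈ 0.6458 or n = -√(7) - 2 ≈ -4.6458.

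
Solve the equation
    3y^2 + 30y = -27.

y = -9 or y = -1

Bring every term to one side: 3y^2 + 30y + 27 = 0.
Factor: 3(y + 9)(y + 1) = 0.
So y = -9 or y = -1.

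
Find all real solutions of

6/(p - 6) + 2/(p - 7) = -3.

p = 3.5252 or p = 6.8081

Multiply both sides by (p - 6)(p - 7):
6(p - 7) + 2(p - 6) = -3(p - 6)(p - 7).
Expand and collect terms: -3p² + 31p - 72 = 0.
By the quadratic formula, p = (-31 ± √97) / -6, so p ≈ 3.5252 or p ≈ 6.8081.
Neither value makes a denominator zero (p ≠ 6, p ≠ 7), so both are valid.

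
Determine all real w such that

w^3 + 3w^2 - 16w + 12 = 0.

Possible rational roots are divisors of 12. Testing w = 1 gives 0, so (w - 1) is a factor.
Divide: w^3 + 3w^2 - 16w + 12 = (w - 1)(w^2 + 4w - 12).
Factor the quadratic: w = 2 or w = -6.

w = -6 or w = 1 or w = 2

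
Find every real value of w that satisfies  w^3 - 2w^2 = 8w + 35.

Rearrange: w^3 - 2w^2 - 8w - 35 = 0.
Possible rational roots are divisors of -35. Testing w = 5 gives 0, so (w - 5) is a factor.
Divide: w^3 - 2w^2 - 8w - 35 = (w - 5)(w^2 + 3w + 7).
The quadratic w^2 + 3w + 7 has discriminant -19 < 0, so no further real roots.

w = 5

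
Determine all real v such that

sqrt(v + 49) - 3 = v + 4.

v = 0

Isolate the radical: sqrt(v + 49) = v + 7.
Square both sides: v + 49 = (v + 7)^2.
Expand and rearrange: v^2 + 13v = 0.
Solving gives v = 0 or v = -13.
Check each candidate in the original equation:
  v = 0: sqrt(49) = 7, while v + 7 = 7 — valid.
  v = -13: sqrt(36) = 6, while v + 7 = -6 — extraneous.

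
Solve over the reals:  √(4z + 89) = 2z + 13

Square both sides: 4z + 89 = (2z + 13)².
Expand and rearrange: 4z² + 48z + 80 = 0.
Solving gives z = -2 or z = -10.
Check each candidate in the original equation:
  z = -2: √(81) = 9, while 2z + 13 = 9 — valid.
  z = -10: √(49) = 7, while 2z + 13 = -7 — extraneous.

z = -2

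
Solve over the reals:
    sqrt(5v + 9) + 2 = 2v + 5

v = 0

Isolate the radical: sqrt(5v + 9) = 2v + 3.
Square both sides: 5v + 9 = (2v + 3)^2.
Expand and rearrange: 4v^2 + 7v = 0.
Solving gives v = 0 or v = -1.75.
Check each candidate in the original equation:
  v = 0: sqrt(9) = 3, while 2v + 3 = 3 — valid.
  v = -1.75: sqrt(0.25) = 0.5, while 2v + 3 = -0.5 — extraneous.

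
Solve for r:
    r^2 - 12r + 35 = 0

Factor: (r - 7)(r - 5) = 0.
So r = 7 or r = 5.

r = 5 or r = 7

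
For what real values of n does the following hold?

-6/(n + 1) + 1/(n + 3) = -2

Multiply both sides by (n + 1)(n + 3):
-6(n + 3) + (n + 1) = -2(n + 1)(n + 3).
Expand and collect terms: -2n^2 - 3n + 11 = 0.
By the quadratic formula, n = (3 +/- sqrt(97)) / -4, so n ~= -3.2122 or n ~= 1.7122.
Neither value makes a denominator zero (n != -1, n != -3), so both are valid.

n = -3.2122 or n = 1.7122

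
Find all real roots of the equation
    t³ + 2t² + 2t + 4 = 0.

Possible rational roots are divisors of 4. Testing t = -2 gives 0, so (t + 2) is a factor.
Divide: t³ + 2t² + 2t + 4 = (t + 2)(t² + 2).
The quadratic t² + 2 has discriminant -8 < 0, so no further real roots.

t = -2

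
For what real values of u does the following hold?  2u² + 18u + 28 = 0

Factor: 2(u + 7)(u + 2) = 0.
So u = -7 or u = -2.

u = -7 or u = -2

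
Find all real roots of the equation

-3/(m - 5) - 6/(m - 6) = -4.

Multiply both sides by (m - 5)(m - 6):
-3(m - 6) - 6(m - 5) = -4(m - 5)(m - 6).
Expand and collect terms: -4m^2 + 53m - 168 = 0.
Factor or apply the quadratic formula: m = 5.25 or m = 8.
Neither value makes a denominator zero (m != 5, m != 6), so both are valid.

m = 5.25 or m = 8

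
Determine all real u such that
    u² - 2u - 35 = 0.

u = -5 or u = 7

Factor: (u + 5)(u - 7) = 0.
So u = -5 or u = 7.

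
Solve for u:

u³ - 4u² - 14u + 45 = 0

u = -3.5414 or u = 2.5414 or u = 5

Possible rational roots are divisors of 45. Testing u = 5 gives 0, so (u - 5) is a factor.
Divide: u³ - 4u² - 14u + 45 = (u - 5)(u² + u - 9).
Apply the quadratic formula to u² + u - 9 = 0: u = (-1 ± √37)/2, i.e. u ≈ 2.5414 or u ≈ -3.5414.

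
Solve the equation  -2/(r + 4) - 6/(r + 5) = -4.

Multiply both sides by (r + 4)(r + 5):
-2(r + 5) - 6(r + 4) = -4(r + 4)(r + 5).
Expand and collect terms: -4r^2 - 28r - 46 = 0.
By the quadratic formula, r = (28 +/- sqrt(48)) / -8, so r ~= -4.366 or r ~= -2.634.
Neither value makes a denominator zero (r != -4, r != -5), so both are valid.

r = -4.366 or r = -2.634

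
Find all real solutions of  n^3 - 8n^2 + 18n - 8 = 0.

n = 0.5858 or n = 3.4142 or n = 4

Possible rational roots are divisors of -8. Testing n = 4 gives 0, so (n - 4) is a factor.
Divide: n^3 - 8n^2 + 18n - 8 = (n - 4)(n^2 - 4n + 2).
Apply the quadratic formula to n^2 - 4n + 2 = 0: n = (4 +/- sqrt(8))/2, i.e. n ~= 3.4142 or n ~= 0.5858.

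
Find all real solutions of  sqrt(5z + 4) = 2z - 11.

z = 9

Square both sides: 5z + 4 = (2z - 11)^2.
Expand and rearrange: 4z^2 - 49z + 117 = 0.
Solving gives z = 9 or z = 3.25.
Check each candidate in the original equation:
  z = 9: sqrt(49) = 7, while 2z - 11 = 7 — valid.
  z = 3.25: sqrt(20.25) = 4.5, while 2z - 11 = -4.5 — extraneous.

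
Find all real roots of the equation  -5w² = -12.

Rearrange to standard form: -5w² + 12 = 0.
Discriminant: (0)² − 4·(-5)·12 = 240.
Quadratic formula: w = (0 ± √240) / (-10).
So w = -2·√(15)/5 ≈ -1.5492 or w = 2·√(15)/5 ≈ 1.5492.

w = -1.5492 or w = 1.5492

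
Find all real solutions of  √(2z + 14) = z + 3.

Square both sides: 2z + 14 = (z + 3)².
Expand and rearrange: z² + 4z - 5 = 0.
Solving gives z = 1 or z = -5.
Check each candidate in the original equation:
  z = 1: √(16) = 4, while z + 3 = 4 — valid.
  z = -5: √(4) = 2, while z + 3 = -2 — extraneous.

z = 1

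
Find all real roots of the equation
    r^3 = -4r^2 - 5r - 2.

Rearrange: r^3 + 4r^2 + 5r + 2 = 0.
Possible rational roots are divisors of 2. Testing r = -2 gives 0, so (r + 2) is a factor.
Divide: r^3 + 4r^2 + 5r + 2 = (r + 2)(r^2 + 2r + 1).
The quadratic has the repeated root r = -1.

r = -2 or r = -1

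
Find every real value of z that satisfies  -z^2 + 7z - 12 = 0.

Factor: -1(z - 3)(z - 4) = 0.
So z = 3 or z = 4.

z = 3 or z = 4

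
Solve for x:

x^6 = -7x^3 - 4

Let u = x^3. The equation becomes u^2 + 7u + 4 = 0.
By the quadratic formula, u = -7/2 + sqrt(33)/2 or u = -7/2 - sqrt(33)/2.
x^3 = -7/2 + sqrt(33)/2 gives x = -(7/2 - sqrt(33)/2)^(1/3) ~= -0.8562.
x^3 = -7/2 - sqrt(33)/2 gives x = -(sqrt(33)/2 + 7/2)^(1/3) ~= -1.854.

x = -1.854 or x = -0.8562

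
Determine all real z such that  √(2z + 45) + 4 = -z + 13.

Isolate the radical: √(2z + 45) = -z + 9.
Square both sides: 2z + 45 = (-z + 9)².
Expand and rearrange: z² - 20z + 36 = 0.
Solving gives z = 18 or z = 2.
Check each candidate in the original equation:
  z = 18: √(81) = 9, while -z + 9 = -9 — extraneous.
  z = 2: √(49) = 7, while -z + 9 = 7 — valid.

z = 2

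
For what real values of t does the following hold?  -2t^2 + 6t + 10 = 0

t = -1.1926 or t = 4.1926

Discriminant: (6)^2 - 4*(-2)*10 = 116.
Quadratic formula: t = (-6 +/- sqrt(116)) / (-4).
So t = 3/2 - sqrt(29)/2 ~= -1.1926 or t = 3/2 + sqrt(29)/2 ~= 4.1926.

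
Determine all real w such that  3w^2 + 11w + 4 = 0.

Discriminant: (11)^2 - 4*3*4 = 73.
Quadratic formula: w = (-11 +/- sqrt(73)) / 6.
So w = -11/6 + sqrt(73)/6 ~= -0.4093 or w = -11/6 - sqrt(73)/6 ~= -3.2573.

w = -3.2573 or w = -0.4093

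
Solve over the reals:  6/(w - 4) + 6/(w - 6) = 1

Multiply both sides by (w - 4)(w - 6):
6(w - 6) + 6(w - 4) = (w - 4)(w - 6).
Expand and collect terms: w² - 22w + 84 = 0.
By the quadratic formula, w = (22 ± √148) / 2, so w ≈ 17.0828 or w ≈ 4.9172.
Neither value makes a denominator zero (w ≠ 4, w ≠ 6), so both are valid.

w = 4.9172 or w = 17.0828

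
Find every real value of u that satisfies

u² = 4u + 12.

u = -2 or u = 6

Bring every term to one side: u² - 4u - 12 = 0.
Factor: (u + 2)(u - 6) = 0.
So u = -2 or u = 6.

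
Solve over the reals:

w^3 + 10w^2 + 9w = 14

Rearrange: w^3 + 10w^2 + 9w - 14 = 0.
Possible rational roots are divisors of -14. Testing w = -2 gives 0, so (w + 2) is a factor.
Divide: w^3 + 10w^2 + 9w - 14 = (w + 2)(w^2 + 8w - 7).
Apply the quadratic formula to w^2 + 8w - 7 = 0: w = (-8 +/- sqrt(92))/2, i.e. w ~= 0.7958 or w ~= -8.7958.

w = -8.7958 or w = -2 or w = 0.7958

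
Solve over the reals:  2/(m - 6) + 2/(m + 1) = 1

m = 0.4689 or m = 8.5311

Multiply both sides by (m - 6)(m + 1):
2(m + 1) + 2(m - 6) = (m - 6)(m + 1).
Expand and collect terms: m² - 9m + 4 = 0.
By the quadratic formula, m = (9 ± √65) / 2, so m ≈ 8.5311 or m ≈ 0.4689.
Neither value makes a denominator zero (m ≠ 6, m ≠ -1), so both are valid.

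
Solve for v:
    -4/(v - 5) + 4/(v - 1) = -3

v = -0.0551 or v = 6.0551

Multiply both sides by (v - 5)(v - 1):
-4(v - 1) + 4(v - 5) = -3(v - 5)(v - 1).
Expand and collect terms: -3v^2 + 18v + 1 = 0.
By the quadratic formula, v = (-18 +/- sqrt(336)) / -6, so v ~= -0.0551 or v ~= 6.0551.
Neither value makes a denominator zero (v != 5, v != 1), so both are valid.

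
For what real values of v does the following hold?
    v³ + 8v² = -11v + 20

v = -5 or v = -4 or v = 1

Rearrange: v³ + 8v² + 11v - 20 = 0.
Possible rational roots are divisors of -20. Testing v = -4 gives 0, so (v + 4) is a factor.
Divide: v³ + 8v² + 11v - 20 = (v + 4)(v² + 4v - 5).
Factor the quadratic: v = 1 or v = -5.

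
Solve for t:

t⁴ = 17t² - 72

Let u = t². The equation becomes u² - 17u + 72 = 0.
Factor: (u - 8)(u - 9) = 0, so u = 8 or u = 9.
t² = 8 gives t = ±2·√(2) ≈ ±2.8284.
t² = 9 gives t = ±3.

t = -3 or t = -2.8284 or t = 2.8284 or t = 3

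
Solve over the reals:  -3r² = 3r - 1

Rearrange to standard form: -3r² - 3r + 1 = 0.
Discriminant: (-3)² − 4·(-3)·1 = 21.
Quadratic formula: r = (3 ± √21) / (-6).
So r = -√(21)/6 - 1/2 ≈ -1.2638 or r = -1/2 + √(21)/6 ≈ 0.2638.

r = -1.2638 or r = 0.2638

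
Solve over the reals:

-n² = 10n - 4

n = -10.3852 or n = 0.3852

Rearrange to standard form: -n² - 10n + 4 = 0.
Discriminant: (-10)² − 4·(-1)·4 = 116.
Quadratic formula: n = (10 ± √116) / (-2).
So n = -√(29) - 5 ≈ -10.3852 or n = -5 + √(29) ≈ 0.3852.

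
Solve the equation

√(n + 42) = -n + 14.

n = 7

Square both sides: n + 42 = (-n + 14)².
Expand and rearrange: n² - 29n + 154 = 0.
Solving gives n = 22 or n = 7.
Check each candidate in the original equation:
  n = 22: √(64) = 8, while -n + 14 = -8 — extraneous.
  n = 7: √(49) = 7, while -n + 14 = 7 — valid.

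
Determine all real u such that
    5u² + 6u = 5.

u = -1.7662 or u = 0.5662

Rearrange to standard form: 5u² + 6u - 5 = 0.
Discriminant: (6)² − 4·5·(-5) = 136.
Quadratic formula: u = (-6 ± √136) / 10.
So u = -3/5 + √(34)/5 ≈ 0.5662 or u = -√(34)/5 - 3/5 ≈ -1.7662.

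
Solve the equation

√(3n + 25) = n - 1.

n = 8

Square both sides: 3n + 25 = (n - 1)².
Expand and rearrange: n² - 5n - 24 = 0.
Solving gives n = 8 or n = -3.
Check each candidate in the original equation:
  n = 8: √(49) = 7, while n - 1 = 7 — valid.
  n = -3: √(16) = 4, while n - 1 = -4 — extraneous.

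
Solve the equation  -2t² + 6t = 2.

Rearrange to standard form: -2t² + 6t - 2 = 0.
Discriminant: (6)² − 4·(-2)·(-2) = 20.
Quadratic formula: t = (-6 ± √20) / (-4).
So t = 3/2 - √(5)/2 ≈ 0.382 or t = √(5)/2 + 3/2 ≈ 2.618.

t = 0.382 or t = 2.618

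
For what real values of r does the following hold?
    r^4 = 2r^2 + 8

r = -2 or r = 2

Let u = r^2. The equation becomes u^2 - 2u - 8 = 0.
Factor: (u + 2)(u - 4) = 0, so u = -2 or u = 4.
r^2 = -2 < 0 has no real solution.
r^2 = 4 gives r = +/-2.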